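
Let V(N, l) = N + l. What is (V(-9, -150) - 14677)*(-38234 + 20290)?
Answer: 266217184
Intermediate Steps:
(V(-9, -150) - 14677)*(-38234 + 20290) = ((-9 - 150) - 14677)*(-38234 + 20290) = (-159 - 14677)*(-17944) = -14836*(-17944) = 266217184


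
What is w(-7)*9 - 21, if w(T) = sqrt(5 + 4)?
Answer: 6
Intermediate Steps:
w(T) = 3 (w(T) = sqrt(9) = 3)
w(-7)*9 - 21 = 3*9 - 21 = 27 - 21 = 6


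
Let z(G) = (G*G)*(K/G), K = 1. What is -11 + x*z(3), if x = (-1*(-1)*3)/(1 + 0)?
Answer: -2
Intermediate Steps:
z(G) = G (z(G) = (G*G)*(1/G) = G²/G = G)
x = 3 (x = (1*3)/1 = 3*1 = 3)
-11 + x*z(3) = -11 + 3*3 = -11 + 9 = -2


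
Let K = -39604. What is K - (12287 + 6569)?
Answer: -58460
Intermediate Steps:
K - (12287 + 6569) = -39604 - (12287 + 6569) = -39604 - 1*18856 = -39604 - 18856 = -58460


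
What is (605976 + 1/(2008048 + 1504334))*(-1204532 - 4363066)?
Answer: -1975030408718970189/585397 ≈ -3.3738e+12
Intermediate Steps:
(605976 + 1/(2008048 + 1504334))*(-1204532 - 4363066) = (605976 + 1/3512382)*(-5567598) = (2128419194833/3512382)*(-5567598) = -1975030408718970189/585397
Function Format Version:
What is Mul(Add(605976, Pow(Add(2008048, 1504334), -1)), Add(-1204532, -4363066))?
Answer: Rational(-1975030408718970189, 585397) ≈ -3.3738e+12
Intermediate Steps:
Mul(Add(605976, Pow(Add(2008048, 1504334), -1)), Add(-1204532, -4363066)) = Mul(Add(605976, Pow(3512382, -1)), -5567598) = Mul(Add(605976, Rational(1, 3512382)), -5567598) = Mul(Rational(2128419194833, 3512382), -5567598) = Rational(-1975030408718970189, 585397)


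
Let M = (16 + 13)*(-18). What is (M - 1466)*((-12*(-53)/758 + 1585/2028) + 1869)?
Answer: -714577379159/192153 ≈ -3.7188e+6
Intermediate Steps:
M = -522 (M = 29*(-18) = -522)
(M - 1466)*((-12*(-53)/758 + 1585/2028) + 1869) = (-522 - 1466)*((-12*(-53)/758 + 1585/2028) + 1869) = -1988*((636*(1/758) + 1585*(1/2028)) + 1869) = -1988*((318/379 + 1585/2028) + 1869) = -1988*(1245619/768612 + 1869) = -1988*1437781447/768612 = -714577379159/192153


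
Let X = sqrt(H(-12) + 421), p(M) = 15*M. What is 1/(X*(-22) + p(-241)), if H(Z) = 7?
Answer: -3615/12861073 + 44*sqrt(107)/12861073 ≈ -0.00024569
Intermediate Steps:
X = 2*sqrt(107) (X = sqrt(7 + 421) = sqrt(428) = 2*sqrt(107) ≈ 20.688)
1/(X*(-22) + p(-241)) = 1/((2*sqrt(107))*(-22) + 15*(-241)) = 1/(-44*sqrt(107) - 3615) = 1/(-3615 - 44*sqrt(107))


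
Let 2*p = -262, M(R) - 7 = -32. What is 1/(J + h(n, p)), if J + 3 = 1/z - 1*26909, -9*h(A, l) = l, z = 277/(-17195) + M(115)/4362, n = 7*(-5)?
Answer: -14743341/397233236783 ≈ -3.7115e-5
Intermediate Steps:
M(R) = -25 (M(R) = 7 - 32 = -25)
p = -131 (p = (1/2)*(-262) = -131)
n = -35
z = -1638149/75004590 (z = 277/(-17195) - 25/4362 = 277*(-1/17195) - 25*1/4362 = -277/17195 - 25/4362 = -1638149/75004590 ≈ -0.021841)
h(A, l) = -l/9
J = -44160870478/1638149 (J = -3 + (1/(-1638149/75004590) - 1*26909) = -3 + (-75004590/1638149 - 26909) = -3 - 44155956031/1638149 = -44160870478/1638149 ≈ -26958.)
1/(J + h(n, p)) = 1/(-44160870478/1638149 - 1/9*(-131)) = 1/(-44160870478/1638149 + 131/9) = 1/(-397233236783/14743341) = -14743341/397233236783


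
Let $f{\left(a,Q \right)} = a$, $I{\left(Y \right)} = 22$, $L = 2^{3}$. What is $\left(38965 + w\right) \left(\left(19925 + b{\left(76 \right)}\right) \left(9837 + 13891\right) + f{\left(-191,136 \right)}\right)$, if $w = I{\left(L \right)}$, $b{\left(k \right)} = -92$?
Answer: $18347174322971$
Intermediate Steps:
$L = 8$
$w = 22$
$\left(38965 + w\right) \left(\left(19925 + b{\left(76 \right)}\right) \left(9837 + 13891\right) + f{\left(-191,136 \right)}\right) = \left(38965 + 22\right) \left(\left(19925 - 92\right) \left(9837 + 13891\right) - 191\right) = 38987 \left(19833 \cdot 23728 - 191\right) = 38987 \left(470597424 - 191\right) = 38987 \cdot 470597233 = 18347174322971$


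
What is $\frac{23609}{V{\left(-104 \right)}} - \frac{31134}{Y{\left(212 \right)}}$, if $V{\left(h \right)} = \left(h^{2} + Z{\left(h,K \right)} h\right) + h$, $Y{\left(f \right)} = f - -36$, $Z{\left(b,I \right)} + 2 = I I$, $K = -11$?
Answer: $- \frac{7207751}{51584} \approx -139.73$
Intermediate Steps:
$Z{\left(b,I \right)} = -2 + I^{2}$ ($Z{\left(b,I \right)} = -2 + I I = -2 + I^{2}$)
$Y{\left(f \right)} = 36 + f$ ($Y{\left(f \right)} = f + 36 = 36 + f$)
$V{\left(h \right)} = h^{2} + 120 h$ ($V{\left(h \right)} = \left(h^{2} + \left(-2 + \left(-11\right)^{2}\right) h\right) + h = \left(h^{2} + \left(-2 + 121\right) h\right) + h = \left(h^{2} + 119 h\right) + h = h^{2} + 120 h$)
$\frac{23609}{V{\left(-104 \right)}} - \frac{31134}{Y{\left(212 \right)}} = \frac{23609}{\left(-104\right) \left(120 - 104\right)} - \frac{31134}{36 + 212} = \frac{23609}{\left(-104\right) 16} - \frac{31134}{248} = \frac{23609}{-1664} - \frac{15567}{124} = 23609 \left(- \frac{1}{1664}\right) - \frac{15567}{124} = - \frac{23609}{1664} - \frac{15567}{124} = - \frac{7207751}{51584}$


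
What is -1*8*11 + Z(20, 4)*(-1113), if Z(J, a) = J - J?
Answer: -88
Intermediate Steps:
Z(J, a) = 0
-1*8*11 + Z(20, 4)*(-1113) = -1*8*11 + 0*(-1113) = -8*11 + 0 = -88 + 0 = -88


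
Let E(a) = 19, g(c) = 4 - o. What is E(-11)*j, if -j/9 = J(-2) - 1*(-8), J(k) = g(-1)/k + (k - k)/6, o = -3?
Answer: -1539/2 ≈ -769.50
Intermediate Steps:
g(c) = 7 (g(c) = 4 - 1*(-3) = 4 + 3 = 7)
J(k) = 7/k (J(k) = 7/k + (k - k)/6 = 7/k + 0*(⅙) = 7/k + 0 = 7/k)
j = -81/2 (j = -9*(7/(-2) - 1*(-8)) = -9*(7*(-½) + 8) = -9*(-7/2 + 8) = -9*9/2 = -81/2 ≈ -40.500)
E(-11)*j = 19*(-81/2) = -1539/2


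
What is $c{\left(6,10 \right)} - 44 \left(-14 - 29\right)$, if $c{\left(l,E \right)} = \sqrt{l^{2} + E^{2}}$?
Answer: $1892 + 2 \sqrt{34} \approx 1903.7$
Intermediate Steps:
$c{\left(l,E \right)} = \sqrt{E^{2} + l^{2}}$
$c{\left(6,10 \right)} - 44 \left(-14 - 29\right) = \sqrt{10^{2} + 6^{2}} - 44 \left(-14 - 29\right) = \sqrt{100 + 36} - -1892 = \sqrt{136} + 1892 = 2 \sqrt{34} + 1892 = 1892 + 2 \sqrt{34}$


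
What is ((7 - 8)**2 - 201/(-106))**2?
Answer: 94249/11236 ≈ 8.3881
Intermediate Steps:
((7 - 8)**2 - 201/(-106))**2 = ((-1)**2 - 201*(-1/106))**2 = (1 + 201/106)**2 = (307/106)**2 = 94249/11236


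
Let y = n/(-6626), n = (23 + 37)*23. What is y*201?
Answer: -138690/3313 ≈ -41.862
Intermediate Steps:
n = 1380 (n = 60*23 = 1380)
y = -690/3313 (y = 1380/(-6626) = 1380*(-1/6626) = -690/3313 ≈ -0.20827)
y*201 = -690/3313*201 = -138690/3313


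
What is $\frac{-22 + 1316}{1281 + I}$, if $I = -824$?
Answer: $\frac{1294}{457} \approx 2.8315$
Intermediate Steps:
$\frac{-22 + 1316}{1281 + I} = \frac{-22 + 1316}{1281 - 824} = \frac{1294}{457}$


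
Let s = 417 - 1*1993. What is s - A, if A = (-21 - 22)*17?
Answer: -845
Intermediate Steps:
s = -1576 (s = 417 - 1993 = -1576)
A = -731 (A = -43*17 = -731)
s - A = -1576 - 1*(-731) = -1576 + 731 = -845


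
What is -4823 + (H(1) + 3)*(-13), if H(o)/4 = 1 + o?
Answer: -4966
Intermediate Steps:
H(o) = 4 + 4*o (H(o) = 4*(1 + o) = 4 + 4*o)
-4823 + (H(1) + 3)*(-13) = -4823 + ((4 + 4*1) + 3)*(-13) = -4823 + ((4 + 4) + 3)*(-13) = -4823 + (8 + 3)*(-13) = -4823 + 11*(-13) = -4823 - 143 = -4966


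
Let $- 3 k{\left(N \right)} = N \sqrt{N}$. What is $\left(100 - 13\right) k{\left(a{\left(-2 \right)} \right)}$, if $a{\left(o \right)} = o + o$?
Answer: $232 i \approx 232.0 i$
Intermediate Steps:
$a{\left(o \right)} = 2 o$
$k{\left(N \right)} = - \frac{N^{\frac{3}{2}}}{3}$ ($k{\left(N \right)} = - \frac{N \sqrt{N}}{3} = - \frac{N^{\frac{3}{2}}}{3}$)
$\left(100 - 13\right) k{\left(a{\left(-2 \right)} \right)} = \left(100 - 13\right) \left(- \frac{\left(2 \left(-2\right)\right)^{\frac{3}{2}}}{3}\right) = 87 \left(- \frac{\left(-4\right)^{\frac{3}{2}}}{3}\right) = 87 \left(- \frac{\left(-8\right) i}{3}\right) = 87 \frac{8 i}{3} = 232 i$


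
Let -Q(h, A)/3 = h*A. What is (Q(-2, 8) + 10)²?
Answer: 3364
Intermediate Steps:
Q(h, A) = -3*A*h (Q(h, A) = -3*h*A = -3*A*h)
(Q(-2, 8) + 10)² = (-3*8*(-2) + 10)² = (48 + 10)² = 58² = 3364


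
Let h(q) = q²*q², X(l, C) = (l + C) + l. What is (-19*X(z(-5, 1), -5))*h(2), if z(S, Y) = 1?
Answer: 912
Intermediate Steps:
X(l, C) = C + 2*l (X(l, C) = (C + l) + l = C + 2*l)
h(q) = q⁴
(-19*X(z(-5, 1), -5))*h(2) = -19*(-5 + 2*1)*2⁴ = -19*(-5 + 2)*16 = -19*(-3)*16 = 57*16 = 912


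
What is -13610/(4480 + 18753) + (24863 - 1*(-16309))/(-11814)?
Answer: -186222936/45745777 ≈ -4.0708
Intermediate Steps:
-13610/(4480 + 18753) + (24863 - 1*(-16309))/(-11814) = -13610/23233 + (24863 + 16309)*(-1/11814) = -13610*1/23233 + 41172*(-1/11814) = -13610/23233 - 6862/1969 = -186222936/45745777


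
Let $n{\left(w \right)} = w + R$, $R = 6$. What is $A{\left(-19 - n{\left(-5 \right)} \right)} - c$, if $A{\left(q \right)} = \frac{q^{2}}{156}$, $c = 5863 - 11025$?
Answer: $\frac{201418}{39} \approx 5164.6$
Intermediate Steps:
$n{\left(w \right)} = 6 + w$ ($n{\left(w \right)} = w + 6 = 6 + w$)
$c = -5162$
$A{\left(q \right)} = \frac{q^{2}}{156}$ ($A{\left(q \right)} = q^{2} \cdot \frac{1}{156} = \frac{q^{2}}{156}$)
$A{\left(-19 - n{\left(-5 \right)} \right)} - c = \frac{\left(-19 - \left(6 - 5\right)\right)^{2}}{156} - -5162 = \frac{\left(-19 - 1\right)^{2}}{156} + 5162 = \frac{\left(-20\right)^{2}}{156} + 5162 = \frac{1}{156} \cdot 400 + 5162 = \frac{100}{39} + 5162 = \frac{201418}{39}$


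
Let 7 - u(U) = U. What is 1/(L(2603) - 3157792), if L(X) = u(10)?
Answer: -1/3157795 ≈ -3.1668e-7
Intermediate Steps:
u(U) = 7 - U
L(X) = -3 (L(X) = 7 - 1*10 = 7 - 10 = -3)
1/(L(2603) - 3157792) = 1/(-3 - 3157792) = 1/(-3157795) = -1/3157795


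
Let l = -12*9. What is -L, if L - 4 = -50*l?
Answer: -5404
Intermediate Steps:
l = -108
L = 5404 (L = 4 - 50*(-108) = 4 + 5400 = 5404)
-L = -1*5404 = -5404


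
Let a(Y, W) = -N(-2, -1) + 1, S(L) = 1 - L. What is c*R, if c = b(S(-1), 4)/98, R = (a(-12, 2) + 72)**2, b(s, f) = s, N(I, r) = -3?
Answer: 5776/49 ≈ 117.88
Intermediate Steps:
a(Y, W) = 4 (a(Y, W) = -1*(-3) + 1 = 3 + 1 = 4)
R = 5776 (R = (4 + 72)**2 = 76**2 = 5776)
c = 1/49 (c = (1 - 1*(-1))/98 = (1 + 1)*(1/98) = 2*(1/98) = 1/49 ≈ 0.020408)
c*R = (1/49)*5776 = 5776/49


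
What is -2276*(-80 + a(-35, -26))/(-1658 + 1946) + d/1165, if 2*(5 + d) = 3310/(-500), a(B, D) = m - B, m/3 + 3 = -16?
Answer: 70430908/87375 ≈ 806.08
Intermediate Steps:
m = -57 (m = -9 + 3*(-16) = -9 - 48 = -57)
a(B, D) = -57 - B
d = -831/100 (d = -5 + (3310/(-500))/2 = -5 + (3310*(-1/500))/2 = -5 + (½)*(-331/50) = -5 - 331/100 = -831/100 ≈ -8.3100)
-2276*(-80 + a(-35, -26))/(-1658 + 1946) + d/1165 = -2276*(-80 + (-57 - 1*(-35)))/(-1658 + 1946) - 831/100/1165 = -2276/(288/(-80 + (-57 + 35))) - 831/100*1/1165 = -2276/(288/(-80 - 22)) - 831/116500 = -2276/(288/(-102)) - 831/116500 = -2276/(288*(-1/102)) - 831/116500 = -2276/(-48/17) - 831/116500 = -2276*(-17/48) - 831/116500 = 9673/12 - 831/116500 = 70430908/87375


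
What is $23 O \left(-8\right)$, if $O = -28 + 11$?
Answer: $3128$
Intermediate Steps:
$O = -17$
$23 O \left(-8\right) = 23 \left(-17\right) \left(-8\right) = \left(-391\right) \left(-8\right) = 3128$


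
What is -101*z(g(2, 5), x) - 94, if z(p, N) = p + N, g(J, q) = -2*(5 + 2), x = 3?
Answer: 1017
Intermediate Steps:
g(J, q) = -14 (g(J, q) = -2*7 = -14)
z(p, N) = N + p
-101*z(g(2, 5), x) - 94 = -101*(3 - 14) - 94 = -101*(-11) - 94 = 1111 - 94 = 1017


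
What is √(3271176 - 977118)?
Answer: √2294058 ≈ 1514.6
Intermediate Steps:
√(3271176 - 977118) = √2294058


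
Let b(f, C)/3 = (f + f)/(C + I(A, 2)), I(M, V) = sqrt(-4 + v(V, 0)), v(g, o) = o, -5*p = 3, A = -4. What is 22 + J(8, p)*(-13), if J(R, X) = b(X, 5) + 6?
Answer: -1390/29 - 468*I/145 ≈ -47.931 - 3.2276*I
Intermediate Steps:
p = -3/5 (p = -1/5*3 = -3/5 ≈ -0.60000)
I(M, V) = 2*I (I(M, V) = sqrt(-4 + 0) = sqrt(-4) = 2*I)
b(f, C) = 6*f/(C + 2*I) (b(f, C) = 3*((f + f)/(C + 2*I)) = 3*((2*f)/(C + 2*I)) = 3*(2*f/(C + 2*I)) = 6*f/(C + 2*I))
J(R, X) = 6 + 6*X*(5 - 2*I)/29 (J(R, X) = 6*X/(5 + 2*I) + 6 = 6*X*((5 - 2*I)/29) + 6 = 6*X*(5 - 2*I)/29 + 6 = 6 + 6*X*(5 - 2*I)/29)
22 + J(8, p)*(-13) = 22 + (6 + (6/29)*(-3/5)*(5 - 2*I))*(-13) = 22 + (6 + (-18/29 + 36*I/145))*(-13) = 22 + (156/29 + 36*I/145)*(-13) = 22 + (-2028/29 - 468*I/145) = -1390/29 - 468*I/145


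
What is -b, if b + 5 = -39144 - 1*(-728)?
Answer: 38421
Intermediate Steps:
b = -38421 (b = -5 + (-39144 - 1*(-728)) = -5 + (-39144 + 728) = -5 - 38416 = -38421)
-b = -1*(-38421) = 38421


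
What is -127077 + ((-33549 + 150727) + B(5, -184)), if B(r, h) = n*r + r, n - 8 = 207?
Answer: -8819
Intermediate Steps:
n = 215 (n = 8 + 207 = 215)
B(r, h) = 216*r (B(r, h) = 215*r + r = 216*r)
-127077 + ((-33549 + 150727) + B(5, -184)) = -127077 + ((-33549 + 150727) + 216*5) = -127077 + (117178 + 1080) = -127077 + 118258 = -8819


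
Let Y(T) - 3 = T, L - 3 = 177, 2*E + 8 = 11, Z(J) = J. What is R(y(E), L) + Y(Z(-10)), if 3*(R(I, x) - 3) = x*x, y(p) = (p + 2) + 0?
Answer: 10796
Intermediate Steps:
E = 3/2 (E = -4 + (½)*11 = -4 + 11/2 = 3/2 ≈ 1.5000)
L = 180 (L = 3 + 177 = 180)
Y(T) = 3 + T
y(p) = 2 + p (y(p) = (2 + p) + 0 = 2 + p)
R(I, x) = 3 + x²/3 (R(I, x) = 3 + (x*x)/3 = 3 + x²/3)
R(y(E), L) + Y(Z(-10)) = (3 + (⅓)*180²) + (3 - 10) = (3 + (⅓)*32400) - 7 = (3 + 10800) - 7 = 10803 - 7 = 10796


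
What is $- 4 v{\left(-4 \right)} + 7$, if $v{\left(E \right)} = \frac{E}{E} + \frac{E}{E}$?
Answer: $-1$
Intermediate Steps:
$v{\left(E \right)} = 2$ ($v{\left(E \right)} = 1 + 1 = 2$)
$- 4 v{\left(-4 \right)} + 7 = \left(-4\right) 2 + 7 = -8 + 7 = -1$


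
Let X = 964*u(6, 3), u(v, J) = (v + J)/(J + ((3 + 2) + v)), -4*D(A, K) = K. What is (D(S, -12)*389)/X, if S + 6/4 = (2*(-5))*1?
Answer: 2723/1446 ≈ 1.8831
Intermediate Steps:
S = -23/2 (S = -3/2 + (2*(-5))*1 = -3/2 - 10*1 = -3/2 - 10 = -23/2 ≈ -11.500)
D(A, K) = -K/4
u(v, J) = (J + v)/(5 + J + v) (u(v, J) = (J + v)/(J + (5 + v)) = (J + v)/(5 + J + v))
X = 4338/7 (X = 964*((3 + 6)/(5 + 3 + 6)) = 964*(9/14) = 4338/7 ≈ 619.71)
(D(S, -12)*389)/X = (-¼*(-12)*389)/(4338/7) = (3*389)*(7/4338) = 1167*(7/4338) = 2723/1446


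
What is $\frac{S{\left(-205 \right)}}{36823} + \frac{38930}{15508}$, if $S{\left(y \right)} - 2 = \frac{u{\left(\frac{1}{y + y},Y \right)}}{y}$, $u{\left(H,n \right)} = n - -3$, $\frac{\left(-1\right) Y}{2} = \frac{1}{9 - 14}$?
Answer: $\frac{734694451257}{292663680550} \approx 2.5104$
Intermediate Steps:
$Y = \frac{2}{5}$ ($Y = - \frac{2}{9 - 14} = - \frac{2}{-5} = \left(-2\right) \left(- \frac{1}{5}\right) = \frac{2}{5} \approx 0.4$)
$u{\left(H,n \right)} = 3 + n$ ($u{\left(H,n \right)} = n + 3 = 3 + n$)
$S{\left(y \right)} = 2 + \frac{17}{5 y}$ ($S{\left(y \right)} = 2 + \frac{3 + \frac{2}{5}}{y} = 2 + \frac{17}{5 y}$)
$\frac{S{\left(-205 \right)}}{36823} + \frac{38930}{15508} = \frac{2 + \frac{17}{5 \left(-205\right)}}{36823} + \frac{38930}{15508} = \left(2 + \frac{17}{5} \left(- \frac{1}{205}\right)\right) \frac{1}{36823} + 38930 \cdot \frac{1}{15508} = \left(2 - \frac{17}{1025}\right) \frac{1}{36823} + \frac{19465}{7754} = \frac{2033}{1025} \cdot \frac{1}{36823} + \frac{19465}{7754} = \frac{2033}{37743575} + \frac{19465}{7754} = \frac{734694451257}{292663680550}$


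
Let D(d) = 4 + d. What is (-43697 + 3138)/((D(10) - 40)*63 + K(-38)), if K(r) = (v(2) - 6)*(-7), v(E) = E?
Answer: 40559/1610 ≈ 25.192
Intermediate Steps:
K(r) = 28 (K(r) = (2 - 6)*(-7) = -4*(-7) = 28)
(-43697 + 3138)/((D(10) - 40)*63 + K(-38)) = (-43697 + 3138)/(((4 + 10) - 40)*63 + 28) = -40559/((14 - 40)*63 + 28) = -40559/(-26*63 + 28) = -40559/(-1638 + 28) = -40559/(-1610) = -40559*(-1/1610) = 40559/1610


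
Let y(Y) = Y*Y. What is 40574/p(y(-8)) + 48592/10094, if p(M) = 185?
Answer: 209271738/933695 ≈ 224.13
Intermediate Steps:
y(Y) = Y²
40574/p(y(-8)) + 48592/10094 = 40574/185 + 48592/10094 = 40574*(1/185) + 48592*(1/10094) = 40574/185 + 24296/5047 = 209271738/933695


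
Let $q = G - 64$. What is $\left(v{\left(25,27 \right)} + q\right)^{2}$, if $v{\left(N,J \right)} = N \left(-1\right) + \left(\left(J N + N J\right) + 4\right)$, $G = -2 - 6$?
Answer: $1580049$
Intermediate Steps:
$G = -8$ ($G = -2 - 6 = -8$)
$q = -72$ ($q = -8 - 64 = -72$)
$v{\left(N,J \right)} = 4 - N + 2 J N$ ($v{\left(N,J \right)} = - N + \left(\left(J N + J N\right) + 4\right) = - N + \left(2 J N + 4\right) = - N + \left(4 + 2 J N\right) = 4 - N + 2 J N$)
$\left(v{\left(25,27 \right)} + q\right)^{2} = \left(\left(4 - 25 + 2 \cdot 27 \cdot 25\right) - 72\right)^{2} = \left(\left(4 - 25 + 1350\right) - 72\right)^{2} = \left(1329 - 72\right)^{2} = 1257^{2} = 1580049$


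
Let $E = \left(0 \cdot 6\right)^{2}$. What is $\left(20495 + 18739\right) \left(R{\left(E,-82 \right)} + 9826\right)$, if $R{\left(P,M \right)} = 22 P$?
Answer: $385513284$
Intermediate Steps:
$E = 0$ ($E = 0^{2} = 0$)
$\left(20495 + 18739\right) \left(R{\left(E,-82 \right)} + 9826\right) = \left(20495 + 18739\right) \left(22 \cdot 0 + 9826\right) = 39234 \left(0 + 9826\right) = 39234 \cdot 9826 = 385513284$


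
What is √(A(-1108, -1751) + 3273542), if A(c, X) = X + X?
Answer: 2*√817510 ≈ 1808.3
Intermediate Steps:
A(c, X) = 2*X
√(A(-1108, -1751) + 3273542) = √(2*(-1751) + 3273542) = √(-3502 + 3273542) = √3270040 = 2*√817510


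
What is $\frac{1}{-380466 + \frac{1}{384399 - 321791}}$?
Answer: $- \frac{62608}{23820215327} \approx -2.6284 \cdot 10^{-6}$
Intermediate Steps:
$\frac{1}{-380466 + \frac{1}{384399 - 321791}} = \frac{1}{-380466 + \frac{1}{62608}} = \frac{1}{- \frac{23820215327}{62608}} = - \frac{62608}{23820215327}$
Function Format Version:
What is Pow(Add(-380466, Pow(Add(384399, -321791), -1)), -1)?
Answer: Rational(-62608, 23820215327) ≈ -2.6284e-6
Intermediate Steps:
Pow(Add(-380466, Pow(Add(384399, -321791), -1)), -1) = Pow(Add(-380466, Pow(62608, -1)), -1) = Pow(Add(-380466, Rational(1, 62608)), -1) = Pow(Rational(-23820215327, 62608), -1) = Rational(-62608, 23820215327)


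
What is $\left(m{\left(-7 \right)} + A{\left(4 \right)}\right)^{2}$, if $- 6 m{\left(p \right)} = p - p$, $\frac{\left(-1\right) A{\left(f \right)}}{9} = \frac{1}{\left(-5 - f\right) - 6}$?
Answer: $\frac{9}{25} \approx 0.36$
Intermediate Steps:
$A{\left(f \right)} = - \frac{9}{-11 - f}$ ($A{\left(f \right)} = - \frac{9}{\left(-5 - f\right) - 6} = - \frac{9}{-11 - f}$)
$m{\left(p \right)} = 0$ ($m{\left(p \right)} = - \frac{p - p}{6} = \left(- \frac{1}{6}\right) 0 = 0$)
$\left(m{\left(-7 \right)} + A{\left(4 \right)}\right)^{2} = \left(0 + \frac{9}{11 + 4}\right)^{2} = \left(0 + \frac{9}{15}\right)^{2} = \left(0 + 9 \cdot \frac{1}{15}\right)^{2} = \left(0 + \frac{3}{5}\right)^{2} = \left(\frac{3}{5}\right)^{2} = \frac{9}{25}$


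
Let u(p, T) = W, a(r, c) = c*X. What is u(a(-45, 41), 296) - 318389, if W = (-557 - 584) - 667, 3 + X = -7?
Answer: -320197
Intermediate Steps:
X = -10 (X = -3 - 7 = -10)
a(r, c) = -10*c (a(r, c) = c*(-10) = -10*c)
W = -1808 (W = -1141 - 667 = -1808)
u(p, T) = -1808
u(a(-45, 41), 296) - 318389 = -1808 - 318389 = -320197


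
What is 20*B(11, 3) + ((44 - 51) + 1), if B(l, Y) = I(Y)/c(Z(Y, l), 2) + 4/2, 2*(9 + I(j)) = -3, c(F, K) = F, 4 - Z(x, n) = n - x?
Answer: 173/2 ≈ 86.500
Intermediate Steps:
Z(x, n) = 4 + x - n (Z(x, n) = 4 - (n - x) = 4 + (x - n) = 4 + x - n)
I(j) = -21/2 (I(j) = -9 + (½)*(-3) = -9 - 3/2 = -21/2)
B(l, Y) = 2 - 21/(2*(4 + Y - l)) (B(l, Y) = -21/(2*(4 + Y - l)) + 4/2 = -21/(2*(4 + Y - l)) + 4*(½) = -21/(2*(4 + Y - l)) + 2 = 2 - 21/(2*(4 + Y - l)))
20*B(11, 3) + ((44 - 51) + 1) = 20*((-5/2 - 2*11 + 2*3)/(4 + 3 - 1*11)) + ((44 - 51) + 1) = 20*((-5/2 - 22 + 6)/(4 + 3 - 11)) + (-7 + 1) = 20*(-37/2/(-4)) - 6 = 20*(-¼*(-37/2)) - 6 = 20*(37/8) - 6 = 185/2 - 6 = 173/2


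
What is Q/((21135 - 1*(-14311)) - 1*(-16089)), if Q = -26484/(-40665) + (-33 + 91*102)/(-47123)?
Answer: 26421059/2992554361525 ≈ 8.8289e-6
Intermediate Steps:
Q = 290631649/638752265 (Q = -26484*(-1/40665) + (-33 + 9282)*(-1/47123) = 8828/13555 + 9249*(-1/47123) = 8828/13555 - 9249/47123 = 290631649/638752265 ≈ 0.45500)
Q/((21135 - 1*(-14311)) - 1*(-16089)) = 290631649/(638752265*((21135 - 1*(-14311)) - 1*(-16089))) = 290631649/(638752265*((21135 + 14311) + 16089)) = 290631649/(638752265*(35446 + 16089)) = (290631649/638752265)/51535 = (290631649/638752265)*(1/51535) = 26421059/2992554361525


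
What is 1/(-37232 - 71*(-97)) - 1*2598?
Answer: -78836311/30345 ≈ -2598.0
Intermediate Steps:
1/(-37232 - 71*(-97)) - 1*2598 = 1/(-37232 + 6887) - 2598 = 1/(-30345) - 2598 = -1/30345 - 2598 = -78836311/30345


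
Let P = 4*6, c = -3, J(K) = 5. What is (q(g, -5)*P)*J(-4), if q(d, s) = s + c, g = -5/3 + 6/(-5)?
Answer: -960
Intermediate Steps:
g = -43/15 (g = -5*⅓ + 6*(-⅕) = -5/3 - 6/5 = -43/15 ≈ -2.8667)
q(d, s) = -3 + s (q(d, s) = s - 3 = -3 + s)
P = 24
(q(g, -5)*P)*J(-4) = ((-3 - 5)*24)*5 = -8*24*5 = -192*5 = -960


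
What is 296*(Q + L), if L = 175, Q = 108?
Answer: 83768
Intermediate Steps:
296*(Q + L) = 296*(108 + 175) = 296*283 = 83768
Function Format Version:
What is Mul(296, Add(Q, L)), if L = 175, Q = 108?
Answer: 83768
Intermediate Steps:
Mul(296, Add(Q, L)) = Mul(296, Add(108, 175)) = Mul(296, 283) = 83768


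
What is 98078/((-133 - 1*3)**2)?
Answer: 49039/9248 ≈ 5.3027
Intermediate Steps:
98078/((-133 - 1*3)**2) = 98078/((-133 - 3)**2) = 98078/((-136)**2) = 98078/18496 = 98078*(1/18496) = 49039/9248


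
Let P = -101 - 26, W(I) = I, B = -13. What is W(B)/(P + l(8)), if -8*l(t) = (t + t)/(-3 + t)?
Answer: 5/49 ≈ 0.10204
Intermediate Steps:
l(t) = -t/(4*(-3 + t)) (l(t) = -(t + t)/(8*(-3 + t)) = -2*t/(8*(-3 + t)) = -t/(4*(-3 + t)))
P = -127
W(B)/(P + l(8)) = -13/(-127 - 1*8/(-12 + 4*8)) = -13/(-127 - 1*8/(-12 + 32)) = -13/(-127 - 1*8/20) = -13/(-127 - 1*8*1/20) = -13/(-127 - 2/5) = -13/(-637/5) = -5/637*(-13) = 5/49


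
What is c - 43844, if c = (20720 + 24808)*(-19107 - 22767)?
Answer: -1906483316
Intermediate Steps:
c = -1906439472 (c = 45528*(-41874) = -1906439472)
c - 43844 = -1906439472 - 43844 = -1906483316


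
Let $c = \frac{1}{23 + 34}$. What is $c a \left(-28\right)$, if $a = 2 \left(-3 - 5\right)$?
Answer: $\frac{448}{57} \approx 7.8596$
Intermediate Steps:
$c = \frac{1}{57} \approx 0.017544$
$a = -16$ ($a = 2 \left(-8\right) = -16$)
$c a \left(-28\right) = \frac{1}{57} \left(-16\right) \left(-28\right) = \left(- \frac{16}{57}\right) \left(-28\right) = \frac{448}{57}$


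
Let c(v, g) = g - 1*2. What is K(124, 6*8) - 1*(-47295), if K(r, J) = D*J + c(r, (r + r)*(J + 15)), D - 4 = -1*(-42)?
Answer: 65125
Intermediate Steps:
c(v, g) = -2 + g (c(v, g) = g - 2 = -2 + g)
D = 46 (D = 4 - 1*(-42) = 4 + 42 = 46)
K(r, J) = -2 + 46*J + 2*r*(15 + J) (K(r, J) = 46*J + (-2 + (r + r)*(J + 15)) = 46*J + (-2 + (2*r)*(15 + J)) = 46*J + (-2 + 2*r*(15 + J)) = -2 + 46*J + 2*r*(15 + J))
K(124, 6*8) - 1*(-47295) = (-2 + 46*(6*8) + 2*124*(15 + 6*8)) - 1*(-47295) = (-2 + 46*48 + 2*124*(15 + 48)) + 47295 = (-2 + 2208 + 2*124*63) + 47295 = (-2 + 2208 + 15624) + 47295 = 17830 + 47295 = 65125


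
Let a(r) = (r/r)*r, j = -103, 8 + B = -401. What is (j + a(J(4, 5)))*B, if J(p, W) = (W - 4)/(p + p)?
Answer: 336607/8 ≈ 42076.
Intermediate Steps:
B = -409 (B = -8 - 401 = -409)
J(p, W) = (-4 + W)/(2*p) (J(p, W) = (-4 + W)/((2*p)) = (-4 + W)*(1/(2*p)) = (-4 + W)/(2*p))
a(r) = r (a(r) = 1*r = r)
(j + a(J(4, 5)))*B = (-103 + (1/2)*(-4 + 5)/4)*(-409) = (-103 + (1/2)*(1/4)*1)*(-409) = (-103 + 1/8)*(-409) = -823/8*(-409) = 336607/8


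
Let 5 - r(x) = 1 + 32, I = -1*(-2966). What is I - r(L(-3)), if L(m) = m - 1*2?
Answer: 2994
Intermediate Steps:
L(m) = -2 + m (L(m) = m - 2 = -2 + m)
I = 2966
r(x) = -28 (r(x) = 5 - (1 + 32) = 5 - 1*33 = 5 - 33 = -28)
I - r(L(-3)) = 2966 - 1*(-28) = 2966 + 28 = 2994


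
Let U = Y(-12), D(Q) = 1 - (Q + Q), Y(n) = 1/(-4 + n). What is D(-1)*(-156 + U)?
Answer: -7491/16 ≈ -468.19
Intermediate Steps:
D(Q) = 1 - 2*Q
U = -1/16 (U = 1/(-4 - 12) = 1/(-16) = -1/16 ≈ -0.062500)
D(-1)*(-156 + U) = (1 - 2*(-1))*(-156 - 1/16) = (1 + 2)*(-2497/16) = 3*(-2497/16) = -7491/16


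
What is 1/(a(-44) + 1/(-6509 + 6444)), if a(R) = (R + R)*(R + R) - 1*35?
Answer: 65/501084 ≈ 0.00012972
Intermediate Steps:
a(R) = -35 + 4*R² (a(R) = (2*R)*(2*R) - 35 = 4*R² - 35 = -35 + 4*R²)
1/(a(-44) + 1/(-6509 + 6444)) = 1/((-35 + 4*(-44)²) + 1/(-6509 + 6444)) = 1/((-35 + 4*1936) + 1/(-65)) = 1/((-35 + 7744) - 1/65) = 1/(7709 - 1/65) = 1/(501084/65) = 65/501084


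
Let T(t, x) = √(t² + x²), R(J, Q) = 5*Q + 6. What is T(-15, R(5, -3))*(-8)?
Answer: -24*√34 ≈ -139.94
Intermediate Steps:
R(J, Q) = 6 + 5*Q
T(-15, R(5, -3))*(-8) = √((-15)² + (6 + 5*(-3))²)*(-8) = √(225 + (6 - 15)²)*(-8) = √(225 + (-9)²)*(-8) = √(225 + 81)*(-8) = √306*(-8) = (3*√34)*(-8) = -24*√34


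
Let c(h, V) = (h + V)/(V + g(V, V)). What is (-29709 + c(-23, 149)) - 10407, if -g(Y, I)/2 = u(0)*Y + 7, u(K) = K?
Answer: -601726/15 ≈ -40115.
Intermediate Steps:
g(Y, I) = -14 (g(Y, I) = -2*(0*Y + 7) = -2*(0 + 7) = -2*7 = -14)
c(h, V) = (V + h)/(-14 + V) (c(h, V) = (h + V)/(V - 14) = (V + h)/(-14 + V))
(-29709 + c(-23, 149)) - 10407 = (-29709 + (149 - 23)/(-14 + 149)) - 10407 = (-29709 + 126/135) - 10407 = (-29709 + (1/135)*126) - 10407 = (-29709 + 14/15) - 10407 = -445621/15 - 10407 = -601726/15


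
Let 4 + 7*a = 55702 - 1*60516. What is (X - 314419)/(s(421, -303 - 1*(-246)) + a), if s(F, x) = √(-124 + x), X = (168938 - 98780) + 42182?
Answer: 6815316354/23221993 + 9901871*I*√181/23221993 ≈ 293.49 + 5.7366*I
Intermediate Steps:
a = -4818/7 (a = -4/7 + (55702 - 1*60516)/7 = -4/7 + (55702 - 60516)/7 = -4/7 + (⅐)*(-4814) = -4/7 - 4814/7 = -4818/7 ≈ -688.29)
X = 112340 (X = 70158 + 42182 = 112340)
(X - 314419)/(s(421, -303 - 1*(-246)) + a) = (112340 - 314419)/(√(-124 + (-303 - 1*(-246))) - 4818/7) = -202079/(√(-124 + (-303 + 246)) - 4818/7) = -202079/(√(-124 - 57) - 4818/7) = -202079/(√(-181) - 4818/7) = -202079/(I*√181 - 4818/7) = -202079/(-4818/7 + I*√181)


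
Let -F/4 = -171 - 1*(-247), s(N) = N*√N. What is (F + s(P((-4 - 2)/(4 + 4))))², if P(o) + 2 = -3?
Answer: 92291 + 3040*I*√5 ≈ 92291.0 + 6797.6*I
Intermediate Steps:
P(o) = -5 (P(o) = -2 - 3 = -5)
s(N) = N^(3/2)
F = -304 (F = -4*(-171 - 1*(-247)) = -4*(-171 + 247) = -4*76 = -304)
(F + s(P((-4 - 2)/(4 + 4))))² = (-304 + (-5)^(3/2))² = (-304 - 5*I*√5)²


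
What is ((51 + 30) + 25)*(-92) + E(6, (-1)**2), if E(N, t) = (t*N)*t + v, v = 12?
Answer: -9734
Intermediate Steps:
E(N, t) = 12 + N*t**2 (E(N, t) = (t*N)*t + 12 = (N*t)*t + 12 = N*t**2 + 12 = 12 + N*t**2)
((51 + 30) + 25)*(-92) + E(6, (-1)**2) = ((51 + 30) + 25)*(-92) + (12 + 6*((-1)**2)**2) = (81 + 25)*(-92) + (12 + 6*1**2) = 106*(-92) + (12 + 6*1) = -9752 + (12 + 6) = -9752 + 18 = -9734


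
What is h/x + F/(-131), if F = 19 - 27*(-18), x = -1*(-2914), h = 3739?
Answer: -981761/381734 ≈ -2.5718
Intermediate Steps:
x = 2914
F = 505 (F = 19 + 486 = 505)
h/x + F/(-131) = 3739/2914 + 505/(-131) = 3739*(1/2914) + 505*(-1/131) = 3739/2914 - 505/131 = -981761/381734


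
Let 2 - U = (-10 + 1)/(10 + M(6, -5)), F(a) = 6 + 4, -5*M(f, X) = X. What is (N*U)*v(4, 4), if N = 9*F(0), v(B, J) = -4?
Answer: -11160/11 ≈ -1014.5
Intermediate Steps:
M(f, X) = -X/5
F(a) = 10
N = 90 (N = 9*10 = 90)
U = 31/11 (U = 2 - (-10 + 1)/(10 - ⅕*(-5)) = 2 - (-9)/(10 + 1) = 2 - (-9)/11 = 2 - 1*(-9/11) = 2 + 9/11 = 31/11 ≈ 2.8182)
(N*U)*v(4, 4) = (90*(31/11))*(-4) = (2790/11)*(-4) = -11160/11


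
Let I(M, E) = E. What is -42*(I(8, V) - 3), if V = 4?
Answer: -42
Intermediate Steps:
-42*(I(8, V) - 3) = -42*(4 - 3) = -42*1 = -42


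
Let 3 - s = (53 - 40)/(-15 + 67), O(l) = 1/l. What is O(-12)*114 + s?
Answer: -27/4 ≈ -6.7500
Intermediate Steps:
s = 11/4 (s = 3 - (53 - 40)/(-15 + 67) = 3 - 13/52 = 3 - 1*¼ = 3 - ¼ = 11/4 ≈ 2.7500)
O(-12)*114 + s = 114/(-12) + 11/4 = -1/12*114 + 11/4 = -19/2 + 11/4 = -27/4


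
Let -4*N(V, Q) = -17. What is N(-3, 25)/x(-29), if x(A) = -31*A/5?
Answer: 85/3596 ≈ 0.023637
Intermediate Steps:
N(V, Q) = 17/4 (N(V, Q) = -¼*(-17) = 17/4)
x(A) = -31*A/5
N(-3, 25)/x(-29) = 17/(4*((-31/5*(-29)))) = 17/(4*(899/5)) = (17/4)*(5/899) = 85/3596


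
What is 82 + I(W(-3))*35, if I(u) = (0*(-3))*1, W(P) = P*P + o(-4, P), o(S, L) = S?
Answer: 82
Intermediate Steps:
W(P) = -4 + P² (W(P) = P*P - 4 = P² - 4 = -4 + P²)
I(u) = 0 (I(u) = 0*1 = 0)
82 + I(W(-3))*35 = 82 + 0*35 = 82 + 0 = 82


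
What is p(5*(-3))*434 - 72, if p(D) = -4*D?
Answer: 25968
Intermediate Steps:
p(5*(-3))*434 - 72 = -20*(-3)*434 - 72 = -4*(-15)*434 - 72 = 60*434 - 72 = 26040 - 72 = 25968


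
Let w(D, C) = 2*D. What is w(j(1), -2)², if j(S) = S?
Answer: 4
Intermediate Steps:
w(j(1), -2)² = (2*1)² = 2² = 4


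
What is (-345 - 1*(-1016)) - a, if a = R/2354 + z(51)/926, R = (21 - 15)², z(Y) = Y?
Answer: 731247547/1089902 ≈ 670.93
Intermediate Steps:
R = 36 (R = 6² = 36)
a = 76695/1089902 (a = 36/2354 + 51/926 = 36*(1/2354) + 51*(1/926) = 18/1177 + 51/926 = 76695/1089902 ≈ 0.070369)
(-345 - 1*(-1016)) - a = (-345 - 1*(-1016)) - 1*76695/1089902 = (-345 + 1016) - 76695/1089902 = 671 - 76695/1089902 = 731247547/1089902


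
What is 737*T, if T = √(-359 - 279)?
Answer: 737*I*√638 ≈ 18616.0*I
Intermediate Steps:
T = I*√638 (T = √(-638) = I*√638 ≈ 25.259*I)
737*T = 737*(I*√638) = 737*I*√638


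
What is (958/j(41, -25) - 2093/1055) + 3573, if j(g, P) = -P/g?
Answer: 27124768/5275 ≈ 5142.1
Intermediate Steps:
j(g, P) = -P/g
(958/j(41, -25) - 2093/1055) + 3573 = (958/((-1*(-25)/41)) - 2093/1055) + 3573 = (958/((-1*(-25)*1/41)) - 2093*1/1055) + 3573 = (958/(25/41) - 2093/1055) + 3573 = (958*(41/25) - 2093/1055) + 3573 = (39278/25 - 2093/1055) + 3573 = 8277193/5275 + 3573 = 27124768/5275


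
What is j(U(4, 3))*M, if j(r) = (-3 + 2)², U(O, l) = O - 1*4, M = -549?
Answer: -549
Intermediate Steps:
U(O, l) = -4 + O (U(O, l) = O - 4 = -4 + O)
j(r) = 1 (j(r) = (-1)² = 1)
j(U(4, 3))*M = 1*(-549) = -549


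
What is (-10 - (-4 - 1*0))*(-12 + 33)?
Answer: -126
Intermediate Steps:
(-10 - (-4 - 1*0))*(-12 + 33) = (-10 - (-4 + 0))*21 = (-10 - 1*(-4))*21 = (-10 + 4)*21 = -6*21 = -126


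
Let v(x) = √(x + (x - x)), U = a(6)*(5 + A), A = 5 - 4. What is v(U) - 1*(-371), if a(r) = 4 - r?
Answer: 371 + 2*I*√3 ≈ 371.0 + 3.4641*I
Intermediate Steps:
A = 1
U = -12 (U = (4 - 1*6)*(5 + 1) = (4 - 6)*6 = -2*6 = -12)
v(x) = √x (v(x) = √(x + 0) = √x)
v(U) - 1*(-371) = √(-12) - 1*(-371) = 2*I*√3 + 371 = 371 + 2*I*√3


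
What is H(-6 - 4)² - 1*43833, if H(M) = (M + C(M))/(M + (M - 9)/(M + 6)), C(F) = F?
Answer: -19323953/441 ≈ -43819.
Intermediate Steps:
H(M) = 2*M/(M + (-9 + M)/(6 + M)) (H(M) = (M + M)/(M + (M - 9)/(M + 6)) = (2*M)/(M + (-9 + M)/(6 + M)) = 2*M/(M + (-9 + M)/(6 + M)))
H(-6 - 4)² - 1*43833 = (2*(-6 - 4)*(6 + (-6 - 4))/(-9 + (-6 - 4)² + 7*(-6 - 4)))² - 1*43833 = (2*(-10)*(6 - 10)/(-9 + (-10)² + 7*(-10)))² - 43833 = (2*(-10)*(-4)/(-9 + 100 - 70))² - 43833 = (2*(-10)*(-4)/21)² - 43833 = (2*(-10)*(1/21)*(-4))² - 43833 = (80/21)² - 43833 = 6400/441 - 43833 = -19323953/441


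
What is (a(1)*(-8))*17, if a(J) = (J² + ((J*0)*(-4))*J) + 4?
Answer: -680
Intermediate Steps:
a(J) = 4 + J² (a(J) = (J² + (0*(-4))*J) + 4 = (J² + 0*J) + 4 = (J² + 0) + 4 = J² + 4 = 4 + J²)
(a(1)*(-8))*17 = ((4 + 1²)*(-8))*17 = ((4 + 1)*(-8))*17 = (5*(-8))*17 = -40*17 = -680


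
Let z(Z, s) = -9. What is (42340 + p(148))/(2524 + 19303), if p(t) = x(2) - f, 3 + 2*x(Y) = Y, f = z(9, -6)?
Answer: 84697/43654 ≈ 1.9402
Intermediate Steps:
f = -9
x(Y) = -3/2 + Y/2
p(t) = 17/2 (p(t) = (-3/2 + (½)*2) - 1*(-9) = (-3/2 + 1) + 9 = -½ + 9 = 17/2)
(42340 + p(148))/(2524 + 19303) = (42340 + 17/2)/(2524 + 19303) = (84697/2)/21827 = (84697/2)*(1/21827) = 84697/43654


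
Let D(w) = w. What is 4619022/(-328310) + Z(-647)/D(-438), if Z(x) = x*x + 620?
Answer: -23276700771/23966630 ≈ -971.21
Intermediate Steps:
Z(x) = 620 + x² (Z(x) = x² + 620 = 620 + x²)
4619022/(-328310) + Z(-647)/D(-438) = 4619022/(-328310) + (620 + (-647)²)/(-438) = 4619022*(-1/328310) + (620 + 418609)*(-1/438) = -2309511/164155 + 419229*(-1/438) = -2309511/164155 - 139743/146 = -23276700771/23966630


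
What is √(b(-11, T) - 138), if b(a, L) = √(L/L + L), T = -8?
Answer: √(-138 + I*√7) ≈ 0.1126 + 11.748*I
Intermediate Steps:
b(a, L) = √(1 + L)
√(b(-11, T) - 138) = √(√(1 - 8) - 138) = √(√(-7) - 138) = √(I*√7 - 138) = √(-138 + I*√7)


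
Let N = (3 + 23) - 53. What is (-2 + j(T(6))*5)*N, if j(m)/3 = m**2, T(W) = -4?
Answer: -6426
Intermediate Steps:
j(m) = 3*m**2
N = -27 (N = 26 - 53 = -27)
(-2 + j(T(6))*5)*N = (-2 + (3*(-4)**2)*5)*(-27) = (-2 + (3*16)*5)*(-27) = (-2 + 48*5)*(-27) = (-2 + 240)*(-27) = 238*(-27) = -6426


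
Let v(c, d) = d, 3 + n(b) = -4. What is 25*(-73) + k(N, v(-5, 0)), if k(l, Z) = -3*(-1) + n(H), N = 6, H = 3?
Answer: -1829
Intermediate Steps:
n(b) = -7 (n(b) = -3 - 4 = -7)
k(l, Z) = -4 (k(l, Z) = -3*(-1) - 7 = 3 - 7 = -4)
25*(-73) + k(N, v(-5, 0)) = 25*(-73) - 4 = -1825 - 4 = -1829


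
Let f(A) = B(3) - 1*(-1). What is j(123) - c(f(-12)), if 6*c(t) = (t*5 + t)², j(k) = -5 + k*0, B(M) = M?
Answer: -101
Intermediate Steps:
j(k) = -5 (j(k) = -5 + 0 = -5)
f(A) = 4 (f(A) = 3 - 1*(-1) = 3 + 1 = 4)
c(t) = 6*t² (c(t) = (t*5 + t)²/6 = (5*t + t)²/6 = (6*t)²/6 = (36*t²)/6 = 6*t²)
j(123) - c(f(-12)) = -5 - 6*4² = -5 - 6*16 = -5 - 1*96 = -5 - 96 = -101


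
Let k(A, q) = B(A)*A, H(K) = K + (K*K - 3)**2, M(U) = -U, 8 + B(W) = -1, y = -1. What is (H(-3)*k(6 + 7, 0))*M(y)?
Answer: -3861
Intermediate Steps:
B(W) = -9 (B(W) = -8 - 1 = -9)
H(K) = K + (-3 + K**2)**2 (H(K) = K + (K**2 - 3)**2 = K + (-3 + K**2)**2)
k(A, q) = -9*A
(H(-3)*k(6 + 7, 0))*M(y) = ((-3 + (-3 + (-3)**2)**2)*(-9*(6 + 7)))*(-1*(-1)) = ((-3 + (-3 + 9)**2)*(-9*13))*1 = ((-3 + 6**2)*(-117))*1 = ((-3 + 36)*(-117))*1 = (33*(-117))*1 = -3861*1 = -3861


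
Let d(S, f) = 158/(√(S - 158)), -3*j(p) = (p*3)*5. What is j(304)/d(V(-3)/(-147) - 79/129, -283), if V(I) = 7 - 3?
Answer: -760*I*√129356169/71337 ≈ -121.17*I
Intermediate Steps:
j(p) = -5*p (j(p) = -p*3*5/3 = -3*p*5/3 = -5*p)
V(I) = 4
d(S, f) = 158/√(-158 + S) (d(S, f) = 158/(√(-158 + S)) = 158/√(-158 + S))
j(304)/d(V(-3)/(-147) - 79/129, -283) = (-5*304)/((158/√(-158 + (4/(-147) - 79/129)))) = -1520*√(-158 + (4*(-1/147) - 79*1/129))/158 = -1520*√(-158 + (-4/147 - 79/129))/158 = -1520*√(-158 - 4043/6321)/158 = -1520*I*√129356169/142674 = -760*I*√129356169/71337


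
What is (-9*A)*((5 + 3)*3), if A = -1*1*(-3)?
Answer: -648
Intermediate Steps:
A = 3 (A = -1*(-3) = 3)
(-9*A)*((5 + 3)*3) = (-9*3)*((5 + 3)*3) = -216*3 = -27*24 = -648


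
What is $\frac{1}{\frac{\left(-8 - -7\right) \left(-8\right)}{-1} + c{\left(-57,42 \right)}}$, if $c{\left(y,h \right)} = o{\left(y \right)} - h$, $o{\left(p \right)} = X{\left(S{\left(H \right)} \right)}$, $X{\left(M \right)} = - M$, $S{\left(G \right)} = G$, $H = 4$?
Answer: $- \frac{1}{54} \approx -0.018519$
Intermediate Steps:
$o{\left(p \right)} = -4$ ($o{\left(p \right)} = \left(-1\right) 4 = -4$)
$c{\left(y,h \right)} = -4 - h$
$\frac{1}{\frac{\left(-8 - -7\right) \left(-8\right)}{-1} + c{\left(-57,42 \right)}} = \frac{1}{\frac{\left(-8 - -7\right) \left(-8\right)}{-1} - 46} = \frac{1}{\left(-8 + 7\right) \left(-8\right) \left(-1\right) - 46} = \frac{1}{\left(-1\right) \left(-8\right) \left(-1\right) - 46} = \frac{1}{8 \left(-1\right) - 46} = \frac{1}{-8 - 46} = \frac{1}{-54} = - \frac{1}{54}$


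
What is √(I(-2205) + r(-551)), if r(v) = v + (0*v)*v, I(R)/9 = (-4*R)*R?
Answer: I*√175033451 ≈ 13230.0*I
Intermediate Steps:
I(R) = -36*R² (I(R) = 9*((-4*R)*R) = 9*(-4*R²) = -36*R²)
r(v) = v (r(v) = v + 0*v = v + 0 = v)
√(I(-2205) + r(-551)) = √(-36*(-2205)² - 551) = √(-36*4862025 - 551) = √(-175032900 - 551) = √(-175033451) = I*√175033451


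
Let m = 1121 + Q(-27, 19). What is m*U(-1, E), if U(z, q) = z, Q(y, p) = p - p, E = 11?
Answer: -1121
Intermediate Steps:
Q(y, p) = 0
m = 1121 (m = 1121 + 0 = 1121)
m*U(-1, E) = 1121*(-1) = -1121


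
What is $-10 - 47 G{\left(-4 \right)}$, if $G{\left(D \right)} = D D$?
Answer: $-762$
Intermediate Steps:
$G{\left(D \right)} = D^{2}$
$-10 - 47 G{\left(-4 \right)} = -10 - 47 \left(-4\right)^{2} = -10 - 752 = -762$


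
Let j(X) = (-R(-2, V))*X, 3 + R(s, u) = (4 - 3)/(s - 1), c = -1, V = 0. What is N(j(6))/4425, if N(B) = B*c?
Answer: -4/885 ≈ -0.0045198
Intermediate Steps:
R(s, u) = -3 + 1/(-1 + s) (R(s, u) = -3 + (4 - 3)/(s - 1) = -3 + 1/(-1 + s))
j(X) = 10*X/3 (j(X) = (-(4 - 3*(-2))/(-1 - 2))*X = (-(4 + 6)/(-3))*X = (-(-1)*10/3)*X = (-1*(-10/3))*X = 10*X/3)
N(B) = -B (N(B) = B*(-1) = -B)
N(j(6))/4425 = -10*6/3/4425 = -1*20*(1/4425) = -20*1/4425 = -4/885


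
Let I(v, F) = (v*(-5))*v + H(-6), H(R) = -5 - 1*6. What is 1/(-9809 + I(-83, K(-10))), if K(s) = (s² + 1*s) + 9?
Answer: -1/44265 ≈ -2.2591e-5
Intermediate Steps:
K(s) = 9 + s + s² (K(s) = (s² + s) + 9 = (s + s²) + 9 = 9 + s + s²)
H(R) = -11 (H(R) = -5 - 6 = -11)
I(v, F) = -11 - 5*v² (I(v, F) = (v*(-5))*v - 11 = (-5*v)*v - 11 = -5*v² - 11 = -11 - 5*v²)
1/(-9809 + I(-83, K(-10))) = 1/(-9809 + (-11 - 5*(-83)²)) = 1/(-9809 + (-11 - 5*6889)) = 1/(-9809 + (-11 - 34445)) = 1/(-9809 - 34456) = 1/(-44265) = -1/44265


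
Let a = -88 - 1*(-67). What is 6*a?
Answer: -126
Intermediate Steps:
a = -21 (a = -88 + 67 = -21)
6*a = 6*(-21) = -126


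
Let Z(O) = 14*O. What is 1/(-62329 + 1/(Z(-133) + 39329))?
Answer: -37467/2335280642 ≈ -1.6044e-5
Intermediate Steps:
1/(-62329 + 1/(Z(-133) + 39329)) = 1/(-62329 + 1/(14*(-133) + 39329)) = 1/(-62329 + 1/(-1862 + 39329)) = 1/(-62329 + 1/37467) = 1/(-2335280642/37467) = -37467/2335280642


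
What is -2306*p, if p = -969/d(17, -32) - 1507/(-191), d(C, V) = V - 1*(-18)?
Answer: -237722081/1337 ≈ -1.7780e+5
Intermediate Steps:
d(C, V) = 18 + V (d(C, V) = V + 18 = 18 + V)
p = 206177/2674 (p = -969/(18 - 32) - 1507/(-191) = -969/(-14) - 1507*(-1/191) = -969*(-1/14) + 1507/191 = 969/14 + 1507/191 = 206177/2674 ≈ 77.104)
-2306*p = -2306*206177/2674 = -237722081/1337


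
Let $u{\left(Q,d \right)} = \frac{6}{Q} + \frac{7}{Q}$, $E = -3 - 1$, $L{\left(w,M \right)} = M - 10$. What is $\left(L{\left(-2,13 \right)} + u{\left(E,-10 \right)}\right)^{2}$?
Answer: $\frac{1}{16} \approx 0.0625$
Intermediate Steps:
$L{\left(w,M \right)} = -10 + M$
$E = -4$
$u{\left(Q,d \right)} = \frac{13}{Q}$
$\left(L{\left(-2,13 \right)} + u{\left(E,-10 \right)}\right)^{2} = \left(\left(-10 + 13\right) + \frac{13}{-4}\right)^{2} = \left(3 + 13 \left(- \frac{1}{4}\right)\right)^{2} = \left(3 - \frac{13}{4}\right)^{2} = \left(- \frac{1}{4}\right)^{2} = \frac{1}{16}$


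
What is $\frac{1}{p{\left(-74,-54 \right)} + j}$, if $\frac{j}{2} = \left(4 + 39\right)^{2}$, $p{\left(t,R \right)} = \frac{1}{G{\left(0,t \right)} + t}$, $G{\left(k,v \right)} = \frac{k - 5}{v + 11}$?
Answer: $\frac{4657}{17221523} \approx 0.00027042$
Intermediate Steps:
$G{\left(k,v \right)} = \frac{-5 + k}{11 + v}$
$p{\left(t,R \right)} = \frac{1}{t - \frac{5}{11 + t}}$ ($p{\left(t,R \right)} = \frac{1}{\frac{-5 + 0}{11 + t} + t} = \frac{1}{\frac{1}{11 + t} \left(-5\right) + t} = \frac{1}{- \frac{5}{11 + t} + t} = \frac{1}{t - \frac{5}{11 + t}}$)
$j = 3698$ ($j = 2 \left(4 + 39\right)^{2} = 2 \cdot 43^{2} = 2 \cdot 1849 = 3698$)
$\frac{1}{p{\left(-74,-54 \right)} + j} = \frac{1}{\frac{11 - 74}{-5 - 74 \left(11 - 74\right)} + 3698} = \frac{1}{\frac{1}{-5 - -4662} \left(-63\right) + 3698} = \frac{1}{\frac{1}{-5 + 4662} \left(-63\right) + 3698} = \frac{1}{\frac{1}{4657} \left(-63\right) + 3698} = \frac{1}{- \frac{63}{4657} + 3698} = \frac{1}{\frac{17221523}{4657}} = \frac{4657}{17221523}$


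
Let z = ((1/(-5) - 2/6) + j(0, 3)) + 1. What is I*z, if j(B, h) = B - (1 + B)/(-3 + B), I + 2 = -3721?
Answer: -14892/5 ≈ -2978.4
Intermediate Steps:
I = -3723 (I = -2 - 3721 = -3723)
j(B, h) = B - (1 + B)/(-3 + B)
z = 4/5 (z = ((1/(-5) - 2/6) + (-1 + 0**2 - 4*0)/(-3 + 0)) + 1 = ((1*(-1/5) - 2*1/6) + (-1 + 0 + 0)/(-3)) + 1 = ((-1/5 - 1/3) - 1/3*(-1)) + 1 = (-8/15 + 1/3) + 1 = -1/5 + 1 = 4/5 ≈ 0.80000)
I*z = -3723*4/5 = -14892/5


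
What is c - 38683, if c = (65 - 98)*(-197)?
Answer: -32182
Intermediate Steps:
c = 6501 (c = -33*(-197) = 6501)
c - 38683 = 6501 - 38683 = -32182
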